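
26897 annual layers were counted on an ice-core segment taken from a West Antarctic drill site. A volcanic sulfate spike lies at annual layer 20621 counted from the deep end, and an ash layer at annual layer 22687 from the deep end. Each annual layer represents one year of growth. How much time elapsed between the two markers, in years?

2066 years

Separation: 22687 − 20621 = 2066 annual layers.
At one annual layer per year, 2066 years elapsed between them.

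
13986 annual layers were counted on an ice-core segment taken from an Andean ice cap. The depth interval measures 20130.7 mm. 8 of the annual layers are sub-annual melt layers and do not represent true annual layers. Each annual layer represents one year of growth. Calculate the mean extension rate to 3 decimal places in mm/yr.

1.440 mm/yr

After corrections the count is 13986 − 8 = 13978 annual layers.
20130.7 mm over 13978 years gives 20130.7 / 13978 ≈ 1.440 mm/yr.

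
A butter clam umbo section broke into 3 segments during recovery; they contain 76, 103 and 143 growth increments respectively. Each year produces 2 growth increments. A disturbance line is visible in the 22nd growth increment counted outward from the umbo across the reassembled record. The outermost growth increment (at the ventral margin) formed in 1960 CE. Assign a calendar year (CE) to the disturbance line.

Total growth increments = 76 + 103 + 143 = 322.
The disturbance line sits at growth increment 22 from the umbo, so 322 − 22 = 300 growth increments formed after it.
Dividing by 2 growth increments per year: 300 / 2 = 150 years.
The growth increment at the ventral margin is 1960 CE, so the disturbance line dates to 1960 − 150 = 1810 CE.

1810 CE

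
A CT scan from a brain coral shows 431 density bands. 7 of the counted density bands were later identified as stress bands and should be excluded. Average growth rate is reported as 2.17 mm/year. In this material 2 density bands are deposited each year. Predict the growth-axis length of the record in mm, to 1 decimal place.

460.0 mm

Adjusted count: 431 − 7 = 424 density bands.
424 density bands at 2 per year is 424 / 2 = 212 years.
Length ≈ 2.17 × 212 = 460.0 mm.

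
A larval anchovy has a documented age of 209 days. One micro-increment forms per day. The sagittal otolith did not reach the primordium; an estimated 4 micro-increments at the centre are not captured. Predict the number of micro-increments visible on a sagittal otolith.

One micro-increment per day gives 209 micro-increments over 209 days.
Less the 4 uncaptured micro-increments: 209 − 4 = 205.

205 micro-increments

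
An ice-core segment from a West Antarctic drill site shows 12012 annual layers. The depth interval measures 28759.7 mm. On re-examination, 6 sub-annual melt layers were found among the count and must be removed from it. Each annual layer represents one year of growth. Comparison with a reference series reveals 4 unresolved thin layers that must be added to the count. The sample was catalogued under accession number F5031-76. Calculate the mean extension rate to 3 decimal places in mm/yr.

Correcting the raw count gives 12012 − 6 + 4 = 12010 true annual layers.
Mean rate = 28759.7 mm / 12010 years ≈ 2.395 mm/yr.

2.395 mm/yr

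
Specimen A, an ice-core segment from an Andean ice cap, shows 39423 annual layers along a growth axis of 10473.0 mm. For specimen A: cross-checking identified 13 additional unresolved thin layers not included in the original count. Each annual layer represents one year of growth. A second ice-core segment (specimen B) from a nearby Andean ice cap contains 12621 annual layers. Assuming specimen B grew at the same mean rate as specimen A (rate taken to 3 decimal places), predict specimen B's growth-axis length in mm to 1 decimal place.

Specimen A: adjusted count: 39423 + 13 = 39436 annual layers.
A: Extension rate ≈ 10473.0 / 39436 = 0.266 mm/year.
Length of B = 0.266 × 12621 = 3357.2 mm.

3357.2 mm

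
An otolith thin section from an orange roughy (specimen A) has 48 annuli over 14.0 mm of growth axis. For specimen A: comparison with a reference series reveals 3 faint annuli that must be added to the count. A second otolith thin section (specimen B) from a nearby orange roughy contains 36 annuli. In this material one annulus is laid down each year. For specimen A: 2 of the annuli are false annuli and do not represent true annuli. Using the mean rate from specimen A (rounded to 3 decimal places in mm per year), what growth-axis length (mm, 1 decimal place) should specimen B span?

Specimen A: after corrections the count is 48 − 2 + 3 = 49 annuli.
A: Extension rate ≈ 14.0 / 49 = 0.286 mm per year.
B's length ≈ 0.286 × 36 = 10.3 mm.

10.3 mm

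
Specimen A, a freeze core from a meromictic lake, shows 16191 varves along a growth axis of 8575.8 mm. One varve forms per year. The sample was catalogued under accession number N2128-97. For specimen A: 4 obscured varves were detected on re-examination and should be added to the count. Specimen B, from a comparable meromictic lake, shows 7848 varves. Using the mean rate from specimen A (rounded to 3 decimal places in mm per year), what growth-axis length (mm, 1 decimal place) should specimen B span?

Specimen A: correcting the raw count gives 16191 + 4 = 16195 true varves.
A: 8575.8 mm over 16195 years gives 8575.8 / 16195 ≈ 0.530 mm per year.
For B, 0.530 mm/year × 7848 years = 4159.4 mm.

4159.4 mm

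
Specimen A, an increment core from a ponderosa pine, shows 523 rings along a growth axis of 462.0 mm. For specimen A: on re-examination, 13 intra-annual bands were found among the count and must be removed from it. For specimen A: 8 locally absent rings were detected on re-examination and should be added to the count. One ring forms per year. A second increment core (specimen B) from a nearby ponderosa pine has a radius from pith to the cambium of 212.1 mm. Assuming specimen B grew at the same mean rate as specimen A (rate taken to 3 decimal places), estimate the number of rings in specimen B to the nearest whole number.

238 rings

Specimen A: adjusted count: 523 − 13 + 8 = 518 rings.
A: Mean rate = 462.0 mm / 518 years ≈ 0.892 mm/yr.
B spans 212.1 / 0.892 = 237.78 years ≈ 238 rings.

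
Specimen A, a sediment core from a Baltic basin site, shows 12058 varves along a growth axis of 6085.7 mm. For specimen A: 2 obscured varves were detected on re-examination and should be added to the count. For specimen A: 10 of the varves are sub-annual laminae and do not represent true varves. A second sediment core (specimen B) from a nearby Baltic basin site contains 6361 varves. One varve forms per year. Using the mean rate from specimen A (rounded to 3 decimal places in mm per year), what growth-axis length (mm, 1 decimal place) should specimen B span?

3212.3 mm

Specimen A: adjusted count: 12058 − 10 + 2 = 12050 varves.
A: Mean rate = 6085.7 mm / 12050 years ≈ 0.505 mm/year.
B's length ≈ 0.505 × 6361 = 3212.3 mm.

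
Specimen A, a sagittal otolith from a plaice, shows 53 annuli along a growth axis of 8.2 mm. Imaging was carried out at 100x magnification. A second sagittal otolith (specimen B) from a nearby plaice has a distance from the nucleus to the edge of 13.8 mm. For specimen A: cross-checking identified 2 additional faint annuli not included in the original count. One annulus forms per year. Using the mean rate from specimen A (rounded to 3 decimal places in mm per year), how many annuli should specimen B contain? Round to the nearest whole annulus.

Specimen A: correcting the raw count gives 53 + 2 = 55 true annuli.
A: Extension rate ≈ 8.2 / 55 = 0.149 mm/yr.
For B, 13.8 / 0.149 = 92.62 years ≈ 93 annuli.

93 annuli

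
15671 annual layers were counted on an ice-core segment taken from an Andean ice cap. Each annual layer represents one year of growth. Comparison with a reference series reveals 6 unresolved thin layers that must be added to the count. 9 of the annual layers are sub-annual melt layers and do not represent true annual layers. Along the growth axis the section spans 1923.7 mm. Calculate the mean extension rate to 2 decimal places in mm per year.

0.12 mm per year

Correcting the raw count gives 15671 − 9 + 6 = 15668 true annual layers.
1923.7 mm over 15668 years gives 1923.7 / 15668 ≈ 0.12 mm per year.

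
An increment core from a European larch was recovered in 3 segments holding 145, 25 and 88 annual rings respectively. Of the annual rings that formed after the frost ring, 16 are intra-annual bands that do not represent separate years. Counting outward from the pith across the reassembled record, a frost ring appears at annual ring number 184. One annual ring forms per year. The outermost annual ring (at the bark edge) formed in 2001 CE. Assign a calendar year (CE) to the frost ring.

1943 CE

Total annual rings = 145 + 25 + 88 = 258.
The frost ring sits at annual ring 184 from the pith, so 258 − 184 = 74 annual rings formed after it.
Excluding 16 false annual rings: 74 − 16 = 58.
Counting back 58 years from 2001 CE places the frost ring in 2001 − 58 = 1943 CE.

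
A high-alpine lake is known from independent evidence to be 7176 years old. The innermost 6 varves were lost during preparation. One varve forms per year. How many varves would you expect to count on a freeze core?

Expected varves over 7176 years: 7176.
Subtracting the 6 varves not captured gives 7176 − 6 = 7170 varves in the record.

7170 varves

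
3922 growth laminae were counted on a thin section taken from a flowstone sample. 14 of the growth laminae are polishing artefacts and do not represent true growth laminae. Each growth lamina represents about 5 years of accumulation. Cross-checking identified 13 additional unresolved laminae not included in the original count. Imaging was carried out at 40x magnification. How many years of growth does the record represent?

19605 yr

True growth lamina count = 3922 − 14 + 13 = 3921.
Multiplying by 5 years per growth lamina: 3921 × 5 = 19605 years.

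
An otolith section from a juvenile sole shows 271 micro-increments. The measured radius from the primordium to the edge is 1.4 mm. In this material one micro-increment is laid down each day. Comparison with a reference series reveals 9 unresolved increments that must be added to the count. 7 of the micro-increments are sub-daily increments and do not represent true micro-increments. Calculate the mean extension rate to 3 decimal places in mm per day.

Adjusted count: 271 − 7 + 9 = 273 micro-increments.
Mean rate = 1.4 mm / 273 days ≈ 0.005 mm per day.

0.005 mm per day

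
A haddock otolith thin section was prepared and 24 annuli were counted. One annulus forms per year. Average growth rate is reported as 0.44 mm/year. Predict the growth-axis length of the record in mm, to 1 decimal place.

10.6 mm

24 years of growth are recorded.
Predicted length = 0.44 mm/year × 24 years = 10.6 mm.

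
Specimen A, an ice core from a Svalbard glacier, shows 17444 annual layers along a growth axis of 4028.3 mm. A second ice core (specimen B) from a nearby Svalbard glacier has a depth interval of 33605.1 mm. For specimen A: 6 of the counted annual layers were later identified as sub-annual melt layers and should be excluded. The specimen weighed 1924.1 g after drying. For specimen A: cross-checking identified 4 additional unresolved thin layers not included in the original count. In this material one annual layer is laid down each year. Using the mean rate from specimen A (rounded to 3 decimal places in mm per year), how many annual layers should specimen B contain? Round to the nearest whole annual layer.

Specimen A: adjusted count: 17444 − 6 + 4 = 17442 annual layers.
A: Mean rate = 4028.3 mm / 17442 years ≈ 0.231 mm per year.
Specimen B: 33605.1 mm / 0.231 mm per year = 145476.62 years ≈ 145477 annual layers.

145477 annual layers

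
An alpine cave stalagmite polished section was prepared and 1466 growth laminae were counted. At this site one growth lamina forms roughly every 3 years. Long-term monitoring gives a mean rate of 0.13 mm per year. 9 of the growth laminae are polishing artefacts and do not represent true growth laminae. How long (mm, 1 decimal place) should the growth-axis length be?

Adjusted count: 1466 − 9 = 1457 growth laminae.
Multiplying by 3 years per growth lamina: 1457 × 3 = 4371 years.
4371 years at 0.13 mm/year gives 0.13 × 4371 = 568.2 mm.

568.2 mm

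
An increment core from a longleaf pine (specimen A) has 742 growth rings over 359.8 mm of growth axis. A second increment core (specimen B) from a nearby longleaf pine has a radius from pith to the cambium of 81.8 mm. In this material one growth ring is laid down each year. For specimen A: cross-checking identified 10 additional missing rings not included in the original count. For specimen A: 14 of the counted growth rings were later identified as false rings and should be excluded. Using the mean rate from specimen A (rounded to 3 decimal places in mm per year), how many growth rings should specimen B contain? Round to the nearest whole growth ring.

Specimen A: after corrections the count is 742 − 14 + 10 = 738 growth rings.
A: Extension rate ≈ 359.8 / 738 = 0.488 mm per year.
B spans 81.8 / 0.488 = 167.62 years ≈ 168 growth rings.

168 growth rings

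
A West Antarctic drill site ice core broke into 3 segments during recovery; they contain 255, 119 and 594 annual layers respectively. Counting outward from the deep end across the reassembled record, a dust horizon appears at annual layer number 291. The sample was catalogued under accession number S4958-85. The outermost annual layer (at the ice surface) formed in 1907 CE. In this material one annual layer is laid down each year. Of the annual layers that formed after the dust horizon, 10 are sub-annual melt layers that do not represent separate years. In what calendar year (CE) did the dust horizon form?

1240 CE

Total annual layers = 255 + 119 + 594 = 968.
968 − 291 = 677 annual layers lie beyond the dust horizon toward the ice surface.
677 − 10 false = 667 true annual layers after the dust horizon.
Counting back 667 years from 1907 CE places the dust horizon in 1907 − 667 = 1240 CE.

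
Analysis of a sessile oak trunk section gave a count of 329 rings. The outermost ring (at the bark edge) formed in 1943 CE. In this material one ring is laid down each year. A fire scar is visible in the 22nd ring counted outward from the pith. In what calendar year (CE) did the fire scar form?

The fire scar sits at ring 22 from the pith, so 329 − 22 = 307 rings formed after it.
1943 − 307 = 1636 CE.

1636 CE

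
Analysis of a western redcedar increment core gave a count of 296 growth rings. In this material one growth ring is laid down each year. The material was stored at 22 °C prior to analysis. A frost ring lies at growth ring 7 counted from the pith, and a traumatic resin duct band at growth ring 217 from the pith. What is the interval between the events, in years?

210 years

The two markers are separated by 217 − 7 = 210 growth rings.
One growth ring per year makes the interval 210 years.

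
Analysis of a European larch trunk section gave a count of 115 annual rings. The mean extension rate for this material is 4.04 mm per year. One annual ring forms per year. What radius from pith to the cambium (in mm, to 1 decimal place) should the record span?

464.6 mm

115 years of growth are recorded.
Predicted length = 4.04 mm/year × 115 years = 464.6 mm.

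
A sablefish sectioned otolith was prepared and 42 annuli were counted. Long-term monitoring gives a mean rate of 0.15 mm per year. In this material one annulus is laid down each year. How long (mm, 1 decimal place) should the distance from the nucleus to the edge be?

The record spans 42 years at 0.15 mm per year.
Length ≈ 0.15 × 42 = 6.3 mm.

6.3 mm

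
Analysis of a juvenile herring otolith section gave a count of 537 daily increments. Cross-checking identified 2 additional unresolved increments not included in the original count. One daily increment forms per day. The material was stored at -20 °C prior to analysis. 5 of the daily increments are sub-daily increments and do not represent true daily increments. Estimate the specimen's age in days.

After corrections the count is 537 − 5 + 2 = 534 daily increments.
One daily increment per day makes the duration 534 days.

534 days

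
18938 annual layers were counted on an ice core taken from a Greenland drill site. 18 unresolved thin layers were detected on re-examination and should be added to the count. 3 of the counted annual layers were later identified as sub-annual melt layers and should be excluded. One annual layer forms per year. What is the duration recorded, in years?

Correcting the raw count gives 18938 − 3 + 18 = 18953 true annual layers.
With a one-to-one annual layer periodicity this is 18953 years.

18953 years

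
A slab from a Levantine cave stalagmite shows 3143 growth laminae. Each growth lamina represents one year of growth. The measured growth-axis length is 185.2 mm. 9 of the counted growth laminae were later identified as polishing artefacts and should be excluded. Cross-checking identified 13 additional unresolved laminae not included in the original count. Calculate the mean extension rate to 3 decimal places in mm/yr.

After corrections the count is 3143 − 9 + 13 = 3147 growth laminae.
Extension rate ≈ 185.2 / 3147 = 0.059 mm/yr.

0.059 mm/yr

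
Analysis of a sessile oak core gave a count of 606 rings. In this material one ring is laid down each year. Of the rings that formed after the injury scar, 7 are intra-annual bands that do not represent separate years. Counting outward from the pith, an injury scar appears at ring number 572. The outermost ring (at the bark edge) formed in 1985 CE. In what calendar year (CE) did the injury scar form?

1958 CE

The injury scar sits at ring 572 from the pith, so 606 − 572 = 34 rings formed after it.
Excluding 7 false rings: 34 − 7 = 27.
Counting back 27 years from 1985 CE places the injury scar in 1985 − 27 = 1958 CE.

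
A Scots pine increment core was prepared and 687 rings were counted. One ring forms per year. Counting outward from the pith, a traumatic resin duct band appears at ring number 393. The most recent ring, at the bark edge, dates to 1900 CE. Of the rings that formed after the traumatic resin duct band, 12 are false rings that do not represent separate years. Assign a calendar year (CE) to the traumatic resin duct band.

1618 CE

The traumatic resin duct band sits at ring 393 from the pith, so 687 − 393 = 294 rings formed after it.
Removing the 12 false rings leaves 294 − 12 = 282 true rings beyond the traumatic resin duct band.
1900 − 282 = 1618 CE.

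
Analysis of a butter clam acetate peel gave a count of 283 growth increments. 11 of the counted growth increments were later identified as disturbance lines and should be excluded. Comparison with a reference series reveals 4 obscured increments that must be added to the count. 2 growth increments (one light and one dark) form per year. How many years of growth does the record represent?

138 yr

After corrections the count is 283 − 11 + 4 = 276 growth increments.
276 growth increments at 2 per year is 276 / 2 = 138 years.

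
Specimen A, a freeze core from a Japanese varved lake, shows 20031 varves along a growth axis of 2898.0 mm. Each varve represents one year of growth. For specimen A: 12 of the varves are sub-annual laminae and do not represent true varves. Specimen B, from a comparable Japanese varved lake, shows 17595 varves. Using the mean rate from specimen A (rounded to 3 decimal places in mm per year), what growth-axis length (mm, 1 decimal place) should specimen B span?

Specimen A: adjusted count: 20031 − 12 = 20019 varves.
A: 2898.0 mm over 20019 years gives 2898.0 / 20019 ≈ 0.145 mm/year.
Length of B = 0.145 × 17595 = 2551.3 mm.

2551.3 mm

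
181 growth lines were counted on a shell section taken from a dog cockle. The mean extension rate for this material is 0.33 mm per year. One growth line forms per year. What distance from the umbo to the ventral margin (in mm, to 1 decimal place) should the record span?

59.7 mm

181 years of growth are recorded.
181 years at 0.33 mm/year gives 0.33 × 181 = 59.7 mm.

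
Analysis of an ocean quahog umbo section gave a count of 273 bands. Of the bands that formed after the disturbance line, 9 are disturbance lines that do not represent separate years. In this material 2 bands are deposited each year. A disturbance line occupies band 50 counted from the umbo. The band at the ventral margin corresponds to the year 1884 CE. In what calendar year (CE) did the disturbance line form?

The disturbance line sits at band 50 from the umbo, so 273 − 50 = 223 bands formed after it.
223 − 9 false = 214 true bands after the disturbance line.
With 2 bands per year, 214 / 2 = 107 years.
1884 − 107 = 1777 CE.

1777 CE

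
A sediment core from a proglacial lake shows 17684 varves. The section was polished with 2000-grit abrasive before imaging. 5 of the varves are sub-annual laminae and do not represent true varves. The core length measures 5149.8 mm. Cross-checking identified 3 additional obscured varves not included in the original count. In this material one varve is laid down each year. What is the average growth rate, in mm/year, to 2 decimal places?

0.29 mm/year

Adjusted count: 17684 − 5 + 3 = 17682 varves.
Extension rate ≈ 5149.8 / 17682 = 0.29 mm/year.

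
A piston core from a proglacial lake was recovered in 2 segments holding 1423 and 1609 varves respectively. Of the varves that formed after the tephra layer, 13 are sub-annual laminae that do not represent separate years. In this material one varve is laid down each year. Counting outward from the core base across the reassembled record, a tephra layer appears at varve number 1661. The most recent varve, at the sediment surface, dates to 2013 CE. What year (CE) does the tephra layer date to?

Total varves = 1423 + 1609 = 3032.
Between varve 1661 and the sediment surface there are 3032 − 1661 = 1371 varves.
Removing the 13 false varves leaves 1371 − 13 = 1358 true varves beyond the tephra layer.
Counting back 1358 years from 2013 CE places the tephra layer in 2013 − 1358 = 655 CE.

655 CE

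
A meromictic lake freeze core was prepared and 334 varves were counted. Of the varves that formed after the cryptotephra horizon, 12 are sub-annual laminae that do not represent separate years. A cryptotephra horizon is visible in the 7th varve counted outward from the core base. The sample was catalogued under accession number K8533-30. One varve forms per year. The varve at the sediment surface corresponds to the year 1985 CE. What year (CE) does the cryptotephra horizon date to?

The cryptotephra horizon sits at varve 7 from the core base, so 334 − 7 = 327 varves formed after it.
Excluding 12 false varves: 327 − 12 = 315.
Counting back 315 years from 1985 CE places the cryptotephra horizon in 1985 − 315 = 1670 CE.

1670 CE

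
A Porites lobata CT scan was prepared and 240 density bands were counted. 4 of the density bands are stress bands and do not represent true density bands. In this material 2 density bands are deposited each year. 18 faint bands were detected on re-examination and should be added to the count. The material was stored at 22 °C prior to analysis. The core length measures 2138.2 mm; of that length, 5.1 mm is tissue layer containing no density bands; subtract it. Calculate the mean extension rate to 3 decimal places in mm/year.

True density band count = 240 − 4 + 18 = 254.
254 density bands at 2 per year is 254 / 2 = 127 years.
Removing the 5.1 mm offcut leaves 2138.2 − 5.1 = 2133.1 mm.
Mean rate = 2133.1 mm / 127 years ≈ 16.796 mm/year.

16.796 mm/year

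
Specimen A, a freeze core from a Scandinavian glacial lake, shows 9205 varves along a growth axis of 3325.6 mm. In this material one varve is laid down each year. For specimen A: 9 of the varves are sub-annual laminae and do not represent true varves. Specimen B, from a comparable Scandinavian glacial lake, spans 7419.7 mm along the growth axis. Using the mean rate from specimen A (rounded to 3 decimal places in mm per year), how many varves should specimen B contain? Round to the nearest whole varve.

Specimen A: adjusted count: 9205 − 9 = 9196 varves.
A: Extension rate ≈ 3325.6 / 9196 = 0.362 mm/yr.
Specimen B: 7419.7 mm / 0.362 mm per year = 20496.41 years ≈ 20496 varves.

20496 varves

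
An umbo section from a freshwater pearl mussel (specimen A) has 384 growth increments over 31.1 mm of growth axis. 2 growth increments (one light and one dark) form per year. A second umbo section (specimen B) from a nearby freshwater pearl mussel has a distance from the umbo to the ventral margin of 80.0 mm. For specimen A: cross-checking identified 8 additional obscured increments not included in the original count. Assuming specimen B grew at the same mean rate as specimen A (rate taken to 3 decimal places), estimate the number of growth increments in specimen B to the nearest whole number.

Specimen A: true growth increment count = 384 + 8 = 392.
Specimen A: with 2 growth increments per year, 392 / 2 = 196 years.
A: 31.1 mm over 196 years gives 31.1 / 196 ≈ 0.159 mm/year.
B spans 80.0 / 0.159 = 503.14 years; at 2 growth increments per year that is 503.14 × 2 ≈ 1006 growth increments.

1006 growth increments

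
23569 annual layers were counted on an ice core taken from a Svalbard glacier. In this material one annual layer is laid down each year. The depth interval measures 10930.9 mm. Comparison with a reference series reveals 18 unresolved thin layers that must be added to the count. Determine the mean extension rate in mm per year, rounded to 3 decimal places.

After corrections the count is 23569 + 18 = 23587 annual layers.
Mean rate = 10930.9 mm / 23587 years ≈ 0.463 mm per year.

0.463 mm per year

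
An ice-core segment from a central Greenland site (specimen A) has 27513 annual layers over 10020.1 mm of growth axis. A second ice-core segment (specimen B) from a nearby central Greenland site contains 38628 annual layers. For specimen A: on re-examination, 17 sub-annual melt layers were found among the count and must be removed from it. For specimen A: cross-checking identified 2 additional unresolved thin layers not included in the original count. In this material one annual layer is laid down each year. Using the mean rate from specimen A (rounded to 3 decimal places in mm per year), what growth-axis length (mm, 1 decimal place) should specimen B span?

14060.6 mm

Specimen A: correcting the raw count gives 27513 − 17 + 2 = 27498 true annual layers.
A: 10020.1 mm over 27498 years gives 10020.1 / 27498 ≈ 0.364 mm/yr.
B's length ≈ 0.364 × 38628 = 14060.6 mm.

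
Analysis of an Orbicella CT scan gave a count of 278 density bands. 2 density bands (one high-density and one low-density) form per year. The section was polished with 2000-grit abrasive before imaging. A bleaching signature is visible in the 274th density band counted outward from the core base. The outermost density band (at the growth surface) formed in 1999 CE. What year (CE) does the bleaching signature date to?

1997 CE

Between density band 274 and the growth surface there are 278 − 274 = 4 density bands.
4 density bands at 2 per year is 4 / 2 = 2 years.
Counting back 2 years from 1999 CE places the bleaching signature in 1999 − 2 = 1997 CE.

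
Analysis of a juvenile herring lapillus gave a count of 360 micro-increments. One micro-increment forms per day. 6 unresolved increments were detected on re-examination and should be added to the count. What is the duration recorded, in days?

366 days

After corrections the count is 360 + 6 = 366 micro-increments.
At one micro-increment per day, that is 366 days.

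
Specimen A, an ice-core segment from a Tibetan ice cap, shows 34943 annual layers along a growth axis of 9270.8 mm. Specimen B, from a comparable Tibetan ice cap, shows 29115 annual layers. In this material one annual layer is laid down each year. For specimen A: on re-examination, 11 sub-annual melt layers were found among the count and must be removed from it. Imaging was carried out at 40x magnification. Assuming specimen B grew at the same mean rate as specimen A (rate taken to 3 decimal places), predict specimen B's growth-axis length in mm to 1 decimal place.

Specimen A: after corrections the count is 34943 − 11 = 34932 annual layers.
A: 9270.8 mm over 34932 years gives 9270.8 / 34932 ≈ 0.265 mm per year.
Length of B = 0.265 × 29115 = 7715.5 mm.

7715.5 mm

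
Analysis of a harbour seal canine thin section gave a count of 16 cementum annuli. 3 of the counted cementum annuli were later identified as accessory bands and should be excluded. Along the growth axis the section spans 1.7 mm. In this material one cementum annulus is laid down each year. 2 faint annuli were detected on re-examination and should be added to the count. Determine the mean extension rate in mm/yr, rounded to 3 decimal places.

0.113 mm/yr

True cementum annulus count = 16 − 3 + 2 = 15.
Mean rate = 1.7 mm / 15 years ≈ 0.113 mm/yr.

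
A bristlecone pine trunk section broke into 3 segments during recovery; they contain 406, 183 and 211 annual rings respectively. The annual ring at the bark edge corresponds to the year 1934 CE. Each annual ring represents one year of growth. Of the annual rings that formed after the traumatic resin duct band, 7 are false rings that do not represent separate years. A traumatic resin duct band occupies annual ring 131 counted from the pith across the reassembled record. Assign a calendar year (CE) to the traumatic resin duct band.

Total annual rings = 406 + 183 + 211 = 800.
800 − 131 = 669 annual rings lie beyond the traumatic resin duct band toward the bark edge.
Removing the 7 false annual rings leaves 669 − 7 = 662 true annual rings beyond the traumatic resin duct band.
The annual ring at the bark edge is 1934 CE, so the traumatic resin duct band dates to 1934 − 662 = 1272 CE.

1272 CE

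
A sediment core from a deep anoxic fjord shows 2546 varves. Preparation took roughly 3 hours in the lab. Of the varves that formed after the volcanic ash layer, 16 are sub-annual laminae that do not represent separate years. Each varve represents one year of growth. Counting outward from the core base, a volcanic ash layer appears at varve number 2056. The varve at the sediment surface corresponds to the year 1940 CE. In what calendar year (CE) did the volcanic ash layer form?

The volcanic ash layer sits at varve 2056 from the core base, so 2546 − 2056 = 490 varves formed after it.
490 − 16 false = 474 true varves after the volcanic ash layer.
Counting back 474 years from 1940 CE places the volcanic ash layer in 1940 − 474 = 1466 CE.

1466 CE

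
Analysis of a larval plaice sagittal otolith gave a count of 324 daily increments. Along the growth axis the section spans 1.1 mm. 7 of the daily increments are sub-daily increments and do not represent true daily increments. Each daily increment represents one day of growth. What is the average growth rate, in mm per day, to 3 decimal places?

True daily increment count = 324 − 7 = 317.
1.1 mm over 317 days gives 1.1 / 317 ≈ 0.003 mm per day.

0.003 mm per day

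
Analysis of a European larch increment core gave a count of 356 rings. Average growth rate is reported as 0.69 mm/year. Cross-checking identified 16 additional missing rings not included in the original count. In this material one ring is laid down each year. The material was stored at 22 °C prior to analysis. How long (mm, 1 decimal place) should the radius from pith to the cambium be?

256.7 mm

After corrections the count is 356 + 16 = 372 rings.
Length ≈ 0.69 × 372 = 256.7 mm.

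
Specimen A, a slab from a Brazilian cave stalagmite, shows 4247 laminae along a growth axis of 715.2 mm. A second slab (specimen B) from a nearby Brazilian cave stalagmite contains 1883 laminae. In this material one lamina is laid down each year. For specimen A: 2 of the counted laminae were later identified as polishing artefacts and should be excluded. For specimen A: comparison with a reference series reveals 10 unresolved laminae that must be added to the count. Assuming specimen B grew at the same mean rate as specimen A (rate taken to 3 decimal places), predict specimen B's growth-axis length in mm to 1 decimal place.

Specimen A: adjusted count: 4247 − 2 + 10 = 4255 laminae.
A: Mean rate = 715.2 mm / 4255 years ≈ 0.168 mm per year.
Length of B = 0.168 × 1883 = 316.3 mm.

316.3 mm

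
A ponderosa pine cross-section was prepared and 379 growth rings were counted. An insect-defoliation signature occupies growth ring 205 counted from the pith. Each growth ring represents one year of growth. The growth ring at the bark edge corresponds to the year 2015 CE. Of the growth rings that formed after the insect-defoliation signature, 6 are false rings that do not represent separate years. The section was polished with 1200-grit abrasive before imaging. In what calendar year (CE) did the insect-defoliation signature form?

379 − 205 = 174 growth rings lie beyond the insect-defoliation signature toward the bark edge.
Excluding 6 false growth rings: 174 − 6 = 168.
Counting back 168 years from 2015 CE places the insect-defoliation signature in 2015 − 168 = 1847 CE.

1847 CE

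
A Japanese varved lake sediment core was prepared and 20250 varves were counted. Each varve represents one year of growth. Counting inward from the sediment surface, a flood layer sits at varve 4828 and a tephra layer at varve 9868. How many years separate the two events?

9868 − 4828 = 5040 varves lie between the two events.
One varve per year makes the interval 5040 years.

5040 years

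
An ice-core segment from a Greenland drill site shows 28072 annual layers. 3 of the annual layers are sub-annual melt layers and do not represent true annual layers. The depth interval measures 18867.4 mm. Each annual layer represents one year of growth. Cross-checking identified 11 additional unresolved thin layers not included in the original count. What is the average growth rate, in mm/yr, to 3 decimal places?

0.672 mm/yr

True annual layer count = 28072 − 3 + 11 = 28080.
Extension rate ≈ 18867.4 / 28080 = 0.672 mm/yr.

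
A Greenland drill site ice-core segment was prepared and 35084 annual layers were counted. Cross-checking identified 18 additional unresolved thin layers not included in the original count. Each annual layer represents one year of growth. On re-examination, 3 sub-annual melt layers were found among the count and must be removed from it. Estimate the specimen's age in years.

35099 yr

Adjusted count: 35084 − 3 + 18 = 35099 annual layers.
One annual layer per year makes the duration 35099 years.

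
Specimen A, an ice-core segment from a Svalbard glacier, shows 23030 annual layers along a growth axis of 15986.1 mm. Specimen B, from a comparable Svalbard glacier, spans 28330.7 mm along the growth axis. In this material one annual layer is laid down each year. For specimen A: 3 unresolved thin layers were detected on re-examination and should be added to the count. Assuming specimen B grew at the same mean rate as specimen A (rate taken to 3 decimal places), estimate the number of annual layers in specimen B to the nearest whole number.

40822 annual layers

Specimen A: after corrections the count is 23030 + 3 = 23033 annual layers.
A: Extension rate ≈ 15986.1 / 23033 = 0.694 mm per year.
For B, 28330.7 / 0.694 = 40822.33 years ≈ 40822 annual layers.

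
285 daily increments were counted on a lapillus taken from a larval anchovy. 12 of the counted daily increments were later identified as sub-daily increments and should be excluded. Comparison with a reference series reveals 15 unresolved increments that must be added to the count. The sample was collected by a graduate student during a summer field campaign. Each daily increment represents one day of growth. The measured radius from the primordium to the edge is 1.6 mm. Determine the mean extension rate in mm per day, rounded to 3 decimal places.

0.006 mm per day

After corrections the count is 285 − 12 + 15 = 288 daily increments.
Mean rate = 1.6 mm / 288 days ≈ 0.006 mm per day.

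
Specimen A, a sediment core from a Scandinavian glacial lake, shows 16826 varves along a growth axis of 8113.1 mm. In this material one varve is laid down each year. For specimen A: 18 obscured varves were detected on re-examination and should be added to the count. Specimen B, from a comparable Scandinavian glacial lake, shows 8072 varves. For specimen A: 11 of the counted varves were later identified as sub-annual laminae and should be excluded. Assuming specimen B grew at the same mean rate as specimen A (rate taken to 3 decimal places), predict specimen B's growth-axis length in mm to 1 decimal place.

Specimen A: correcting the raw count gives 16826 − 11 + 18 = 16833 true varves.
A: Mean rate = 8113.1 mm / 16833 years ≈ 0.482 mm/year.
For B, 0.482 mm/year × 8072 years = 3890.7 mm.

3890.7 mm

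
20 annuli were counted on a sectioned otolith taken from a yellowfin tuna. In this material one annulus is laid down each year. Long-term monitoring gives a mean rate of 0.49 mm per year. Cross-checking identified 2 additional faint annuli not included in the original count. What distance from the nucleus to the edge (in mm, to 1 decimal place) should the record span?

After corrections the count is 20 + 2 = 22 annuli.
Length ≈ 0.49 × 22 = 10.8 mm.

10.8 mm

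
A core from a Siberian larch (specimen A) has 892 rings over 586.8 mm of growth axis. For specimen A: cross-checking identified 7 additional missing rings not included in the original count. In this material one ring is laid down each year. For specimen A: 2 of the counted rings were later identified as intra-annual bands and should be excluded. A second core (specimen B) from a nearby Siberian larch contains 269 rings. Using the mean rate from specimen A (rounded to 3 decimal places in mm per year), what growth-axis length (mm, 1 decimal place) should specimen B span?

175.9 mm

Specimen A: after corrections the count is 892 − 2 + 7 = 897 rings.
A: 586.8 mm over 897 years gives 586.8 / 897 ≈ 0.654 mm per year.
Length of B = 0.654 × 269 = 175.9 mm.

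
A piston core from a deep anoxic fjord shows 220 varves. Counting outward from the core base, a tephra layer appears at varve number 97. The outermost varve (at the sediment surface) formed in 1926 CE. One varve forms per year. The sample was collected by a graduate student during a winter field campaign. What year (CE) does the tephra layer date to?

1803 CE

Between varve 97 and the sediment surface there are 220 − 97 = 123 varves.
The varve at the sediment surface is 1926 CE, so the tephra layer dates to 1926 − 123 = 1803 CE.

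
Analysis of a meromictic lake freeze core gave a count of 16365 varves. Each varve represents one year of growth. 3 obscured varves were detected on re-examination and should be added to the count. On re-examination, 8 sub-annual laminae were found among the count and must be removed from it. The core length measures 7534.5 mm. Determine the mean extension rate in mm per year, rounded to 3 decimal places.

True varve count = 16365 − 8 + 3 = 16360.
Mean rate = 7534.5 mm / 16360 years ≈ 0.461 mm per year.

0.461 mm per year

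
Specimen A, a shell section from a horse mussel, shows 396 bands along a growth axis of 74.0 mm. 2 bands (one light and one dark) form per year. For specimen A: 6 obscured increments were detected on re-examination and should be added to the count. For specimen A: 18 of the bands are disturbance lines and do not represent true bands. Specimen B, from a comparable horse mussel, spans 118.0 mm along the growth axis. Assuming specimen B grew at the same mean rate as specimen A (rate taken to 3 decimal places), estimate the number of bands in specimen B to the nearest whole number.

Specimen A: correcting the raw count gives 396 − 18 + 6 = 384 true bands.
Specimen A: with 2 bands per year, 384 / 2 = 192 years.
A: Extension rate ≈ 74.0 / 192 = 0.385 mm per year.
Specimen B: 118.0 mm / 0.385 mm per year = 306.49 years; at 2 bands per year that is 306.49 × 2 ≈ 613 bands.

613 bands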